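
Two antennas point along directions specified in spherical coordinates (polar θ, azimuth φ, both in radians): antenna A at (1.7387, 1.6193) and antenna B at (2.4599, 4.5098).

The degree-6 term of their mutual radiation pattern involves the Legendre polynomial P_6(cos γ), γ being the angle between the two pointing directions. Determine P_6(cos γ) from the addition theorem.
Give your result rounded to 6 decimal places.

0.332017

Term-by-term m-sum for l=6 (normalisation 4π/13 = 0.966644):
  [-6]  conj(Y_{6,-6})(Ω₁) = (-0.425071, -0.127320) ; Y_{6,-6}(Ω₂) = (-0.010517, -0.028347) ; Δ = (0.000861, 0.013389)
  [-5]  conj(Y_{6,-5})(Ω₁) = (0.062569, -0.252917) ; Y_{6,-5}(Ω₂) = (0.109505, -0.068327) ; Δ = (-0.010429, -0.031971)
  [-4]  conj(Y_{6,-4})(Ω₁) = (-0.229181, -0.045031) ; Y_{6,-4}(Ω₂) = (0.218345, 0.229525) ; Δ = (-0.039705, -0.062435)
  [-3]  conj(Y_{6,-3})(Ω₁) = (0.040735, -0.277969) ; Y_{6,-3}(Ω₂) = (-0.262490, 0.377358) ; Δ = (0.094201, 0.088336)
  [-2]  conj(Y_{6,-2})(Ω₁) = (-0.164815, -0.016039) ; Y_{6,-2}(Ω₂) = (-0.254835, -0.109301) ; Δ = (0.040248, 0.022102)
  [-1]  conj(Y_{6,-1})(Ω₁) = (0.013783, -0.283939) ; Y_{6,-1}(Ω₂) = (-0.044259, 0.215470) ; Δ = (0.060570, 0.015537)
  [+0]  conj(Y_{6,0})(Ω₁) = (-0.146733, -0.000000) ; Y_{6,0}(Ω₂) = (-0.354259, 0.000000) ; Δ = (0.051982, 0.000000)
  [+1]  conj(Y_{6,1})(Ω₁) = (-0.013783, -0.283939) ; Y_{6,1}(Ω₂) = (0.044259, 0.215470) ; Δ = (0.060570, -0.015537)
  [+2]  conj(Y_{6,2})(Ω₁) = (-0.164815, 0.016039) ; Y_{6,2}(Ω₂) = (-0.254835, 0.109301) ; Δ = (0.040248, -0.022102)
  [+3]  conj(Y_{6,3})(Ω₁) = (-0.040735, -0.277969) ; Y_{6,3}(Ω₂) = (0.262490, 0.377358) ; Δ = (0.094201, -0.088336)
  [+4]  conj(Y_{6,4})(Ω₁) = (-0.229181, 0.045031) ; Y_{6,4}(Ω₂) = (0.218345, -0.229525) ; Δ = (-0.039705, 0.062435)
  [+5]  conj(Y_{6,5})(Ω₁) = (-0.062569, -0.252917) ; Y_{6,5}(Ω₂) = (-0.109505, -0.068327) ; Δ = (-0.010429, 0.031971)
  [+6]  conj(Y_{6,6})(Ω₁) = (-0.425071, 0.127320) ; Y_{6,6}(Ω₂) = (-0.010517, 0.028347) ; Δ = (0.000861, -0.013389)
Total Σ_m = (0.343474, 0.000000). Multiply by 0.966644: (0.332017, 0.000000). P_6(cos γ) = 0.332017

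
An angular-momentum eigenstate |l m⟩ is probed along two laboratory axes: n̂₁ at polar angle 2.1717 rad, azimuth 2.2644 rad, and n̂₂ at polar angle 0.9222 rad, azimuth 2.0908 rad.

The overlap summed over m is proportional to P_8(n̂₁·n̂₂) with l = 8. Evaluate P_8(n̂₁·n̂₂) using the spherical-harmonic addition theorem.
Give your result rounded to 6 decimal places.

-0.246679

Term-by-term m-sum for l=8 (normalisation 4π/17 = 0.739198):
  term(m=-8) = +0.001676+0.009107i   from Y*(Ω₁)=+0.081964-0.073996i, Y(Ω₂)=-0.044000+0.071387i
  term(m=-7) = -0.026800-0.072163i   from Y*(Ω₁)=+0.299683+0.043099i, Y(Ω₂)=-0.121545-0.223319i
  term(m=-6) = +0.097959+0.167497i   from Y*(Ω₁)=+0.235413+0.383308i, Y(Ω₂)=+0.431263+0.009304i
  term(m=-5) = -0.079529-0.093886i   from Y*(Ω₁)=-0.101024+0.298415i, Y(Ω₂)=-0.201321+0.334659i
  term(m=-4) = -0.001840-0.001532i   from Y*(Ω₁)=+0.097805-0.037618i, Y(Ω₂)=-0.011139-0.019950i
  term(m=-3) = -0.110194-0.063210i   from Y*(Ω₁)=+0.320715+0.179401i, Y(Ω₂)=-0.345672-0.003728i
  term(m=-2) = +0.017437+0.006310i   from Y*(Ω₁)=+0.015723+0.084677i, Y(Ω₂)=+0.108992-0.185684i
  term(m=-1) = -0.083391-0.014624i   from Y*(Ω₁)=+0.210081-0.252679i, Y(Ω₂)=-0.128019-0.223588i
  term(m=+0) = +0.035652+0.000000i   from Y*(Ω₁)=+0.138011-0.000000i, Y(Ω₂)=+0.258328+0.000000i
  term(m=+1) = -0.083391+0.014624i   from Y*(Ω₁)=-0.210081-0.252679i, Y(Ω₂)=+0.128019-0.223588i
  term(m=+2) = +0.017437-0.006310i   from Y*(Ω₁)=+0.015723-0.084677i, Y(Ω₂)=+0.108992+0.185684i
  term(m=+3) = -0.110194+0.063210i   from Y*(Ω₁)=-0.320715+0.179401i, Y(Ω₂)=+0.345672-0.003728i
  term(m=+4) = -0.001840+0.001532i   from Y*(Ω₁)=+0.097805+0.037618i, Y(Ω₂)=-0.011139+0.019950i
  term(m=+5) = -0.079529+0.093886i   from Y*(Ω₁)=+0.101024+0.298415i, Y(Ω₂)=+0.201321+0.334659i
  term(m=+6) = +0.097959-0.167497i   from Y*(Ω₁)=+0.235413-0.383308i, Y(Ω₂)=+0.431263-0.009304i
  term(m=+7) = -0.026800+0.072163i   from Y*(Ω₁)=-0.299683+0.043099i, Y(Ω₂)=+0.121545-0.223319i
  term(m=+8) = +0.001676-0.009107i   from Y*(Ω₁)=+0.081964+0.073996i, Y(Ω₂)=-0.044000-0.071387i
Accumulated sum -0.333712-0.000000i; after 4π/(2l+1) scaling, -0.246679-0.000000i ⇒ P_8 = -0.246679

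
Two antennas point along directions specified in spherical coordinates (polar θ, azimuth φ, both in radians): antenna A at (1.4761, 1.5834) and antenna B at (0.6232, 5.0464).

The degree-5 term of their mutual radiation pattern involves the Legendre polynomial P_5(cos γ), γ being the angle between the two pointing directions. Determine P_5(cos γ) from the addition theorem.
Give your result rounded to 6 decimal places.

-0.144337

Term-by-term m-sum for l=5 (normalisation 4π/11 = 1.142397):
  [-5]  conj(Y_{5,-5})(Ω₁) = -0.028581+0.452927i ; Y_{5,-5}(Ω₂) = +0.031276-0.003115i ; Δ = +0.000517+0.014255i
  [-4]  conj(Y_{5,-4})(Ω₁) = +0.136136+0.006869i ; Y_{5,-4}(Ω₂) = +0.032165-0.134492i ; Δ = +0.005303-0.018088i
  [-3]  conj(Y_{5,-3})(Ω₁) = -0.011864+0.313626i ; Y_{5,-3}(Ω₂) = -0.285933-0.182776i ; Δ = +0.060716-0.087508i
  [-2]  conj(Y_{5,-2})(Ω₁) = +0.154507+0.003896i ; Y_{5,-2}(Ω₂) = -0.359950+0.284015i ; Δ = -0.056721+0.042480i
  [-1]  conj(Y_{5,-1})(Ω₁) = -0.003522+0.279450i ; Y_{5,-1}(Ω₂) = +0.055089+0.158751i ; Δ = -0.044557+0.014835i
  [+0]  conj(Y_{5,0})(Ω₁) = +0.159008-0.000000i ; Y_{5,0}(Ω₂) = -0.357591+0.000000i ; Δ = -0.056860+0.000000i
  [+1]  conj(Y_{5,1})(Ω₁) = +0.003522+0.279450i ; Y_{5,1}(Ω₂) = -0.055089+0.158751i ; Δ = -0.044557-0.014835i
  [+2]  conj(Y_{5,2})(Ω₁) = +0.154507-0.003896i ; Y_{5,2}(Ω₂) = -0.359950-0.284015i ; Δ = -0.056721-0.042480i
  [+3]  conj(Y_{5,3})(Ω₁) = +0.011864+0.313626i ; Y_{5,3}(Ω₂) = +0.285933-0.182776i ; Δ = +0.060716+0.087508i
  [+4]  conj(Y_{5,4})(Ω₁) = +0.136136-0.006869i ; Y_{5,4}(Ω₂) = +0.032165+0.134492i ; Δ = +0.005303+0.018088i
  [+5]  conj(Y_{5,5})(Ω₁) = +0.028581+0.452927i ; Y_{5,5}(Ω₂) = -0.031276-0.003115i ; Δ = +0.000517-0.014255i
Accumulated sum -0.126346-0.000000i; after 4π/(2l+1) scaling, -0.144337-0.000000i ⇒ P_5 = -0.144337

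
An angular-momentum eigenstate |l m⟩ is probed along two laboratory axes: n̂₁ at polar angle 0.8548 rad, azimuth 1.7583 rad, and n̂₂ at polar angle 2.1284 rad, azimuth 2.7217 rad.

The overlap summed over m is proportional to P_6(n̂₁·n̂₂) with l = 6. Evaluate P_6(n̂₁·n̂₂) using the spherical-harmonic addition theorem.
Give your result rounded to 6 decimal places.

Expand P_6 via completeness: Σ_{m} conj(Y_{6,m}) at Ω₁ times Y_{6,m} at Ω₂ —
  [-6]  conj(Y_{6,-6})(Ω₁) = -0.038407-0.080373i ; Y_{6,-6}(Ω₂) = -0.146513+0.105093i ; Δ = +0.014074+0.007739i
  [-5]  conj(Y_{6,-5})(Ω₁) = -0.216406+0.158874i ; Y_{6,-5}(Ω₂) = -0.196463+0.336336i ; Δ = -0.010919-0.103998i
  [-4]  conj(Y_{6,-4})(Ω₁) = +0.316213+0.294591i ; Y_{6,-4}(Ω₂) = -0.041764+0.382438i ; Δ = -0.125869+0.108628i
  [-3]  conj(Y_{6,-3})(Ω₁) = +0.170275-0.270084i ; Y_{6,-3}(Ω₂) = +0.005160+0.016047i ; Δ = +0.005213+0.001339i
  [-2]  conj(Y_{6,-2})(Ω₁) = +0.108631+0.042761i ; Y_{6,-2}(Ω₂) = -0.227446-0.253636i ; Δ = -0.013862-0.037278i
  [-1]  conj(Y_{6,-1})(Ω₁) = +0.068436-0.360697i ; Y_{6,-1}(Ω₂) = -0.137298-0.061296i ; Δ = -0.031505+0.045328i
  [+0]  conj(Y_{6,0})(Ω₁) = +0.015359-0.000000i ; Y_{6,0}(Ω₂) = +0.303533+0.000000i ; Δ = +0.004662+0.000000i
  [+1]  conj(Y_{6,1})(Ω₁) = -0.068436-0.360697i ; Y_{6,1}(Ω₂) = +0.137298-0.061296i ; Δ = -0.031505-0.045328i
  [+2]  conj(Y_{6,2})(Ω₁) = +0.108631-0.042761i ; Y_{6,2}(Ω₂) = -0.227446+0.253636i ; Δ = -0.013862+0.037278i
  [+3]  conj(Y_{6,3})(Ω₁) = -0.170275-0.270084i ; Y_{6,3}(Ω₂) = -0.005160+0.016047i ; Δ = +0.005213-0.001339i
  [+4]  conj(Y_{6,4})(Ω₁) = +0.316213-0.294591i ; Y_{6,4}(Ω₂) = -0.041764-0.382438i ; Δ = -0.125869-0.108628i
  [+5]  conj(Y_{6,5})(Ω₁) = +0.216406+0.158874i ; Y_{6,5}(Ω₂) = +0.196463+0.336336i ; Δ = -0.010919+0.103998i
  [+6]  conj(Y_{6,6})(Ω₁) = -0.038407+0.080373i ; Y_{6,6}(Ω₂) = -0.146513-0.105093i ; Δ = +0.014074-0.007739i
Total Σ_m = -0.321076-0.000000i. Multiply by 0.966644: -0.310367-0.000000i. P_6(cos γ) = -0.310367

-0.310367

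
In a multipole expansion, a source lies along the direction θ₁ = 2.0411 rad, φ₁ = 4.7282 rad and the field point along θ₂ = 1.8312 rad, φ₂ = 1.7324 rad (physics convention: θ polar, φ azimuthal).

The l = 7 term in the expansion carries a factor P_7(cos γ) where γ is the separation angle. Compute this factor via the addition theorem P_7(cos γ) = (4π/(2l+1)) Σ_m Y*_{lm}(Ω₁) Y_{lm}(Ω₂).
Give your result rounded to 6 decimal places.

-0.023535

Term-by-term m-sum for l=7 (normalisation 4π/15 = 0.837758):
  m=-7: -0.02471 + 0.22231j × 0.35593 + 0.16738j = -0.04600 + 0.07499j  (running Σ = -0.04600 + 0.07499j)
  m=-6: 0.42353 + 0.04030j × 0.22179 - 0.32338j = 0.10697 - 0.12802j  (running Σ = 0.06097 - 0.05303j)
  m=-5: 0.02723 - 0.34377j × 0.03089 + 0.02952j = 0.01099 - 0.00981j  (running Σ = 0.07196 - 0.06285j)
  m=-4: 0.06925 + 0.00439j × 0.28116 - 0.21215j = 0.02040 - 0.01346j  (running Σ = 0.09236 - 0.07631j)
  m=-3: 0.01681 - 0.35407j × -0.03474 - 0.06595j = -0.02394 + 0.01119j  (running Σ = 0.06842 - 0.06511j)
  m=-2: -0.08776 - 0.00278j × 0.29732 - 0.09959j = -0.02637 + 0.00791j  (running Σ = 0.04205 - 0.05720j)
  m=-1: 0.00501 - 0.31675j × -0.01886 - 0.11568j = -0.03674 + 0.00539j  (running Σ = 0.00531 - 0.05180j)
  m=0: -0.12926 + 0.00000j × 0.29956 + 0.00000j = -0.03872 + 0.00000j  (running Σ = -0.03341 - 0.05180j)
  m=1: -0.00501 - 0.31675j × 0.01886 - 0.11568j = -0.03674 - 0.00539j  (running Σ = -0.07014 - 0.05720j)
  m=2: -0.08776 + 0.00278j × 0.29732 + 0.09959j = -0.02637 - 0.00791j  (running Σ = -0.09651 - 0.06511j)
  m=3: -0.01681 - 0.35407j × 0.03474 - 0.06595j = -0.02394 - 0.01119j  (running Σ = -0.12045 - 0.07631j)
  m=4: 0.06925 - 0.00439j × 0.28116 + 0.21215j = 0.02040 + 0.01346j  (running Σ = -0.10005 - 0.06285j)
  m=5: -0.02723 - 0.34377j × -0.03089 + 0.02952j = 0.01099 + 0.00981j  (running Σ = -0.08906 - 0.05303j)
  m=6: 0.42353 - 0.04030j × 0.22179 + 0.32338j = 0.10697 + 0.12802j  (running Σ = 0.01791 + 0.07499j)
  m=7: 0.02471 + 0.22231j × -0.35593 + 0.16738j = -0.04600 - 0.07499j  (running Σ = -0.02809 + 0.00000j)
Σ over m = -0.02809 + 0.00000j; ×(4π/15) → -0.02353 + 0.00000j. Real part: -0.023535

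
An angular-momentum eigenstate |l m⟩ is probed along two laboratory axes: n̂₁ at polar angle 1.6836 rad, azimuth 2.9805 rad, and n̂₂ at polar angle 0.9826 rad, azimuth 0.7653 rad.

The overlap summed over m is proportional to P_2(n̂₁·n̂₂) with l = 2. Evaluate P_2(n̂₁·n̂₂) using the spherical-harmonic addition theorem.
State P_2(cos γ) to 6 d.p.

Addition theorem: P_2(cos γ) = (4π/5) Σ_m Y*_{lm}(Ω₁) Y_{lm}(Ω₂), m = −2…2:
  m=-2: +0.361756-0.120760i × +0.010744-0.267136i = -0.028373-0.097935i  (running Σ = -0.028373-0.097935i)
  m=-1: +0.085290-0.013860i × +0.257184-0.247049i = +0.018511-0.024635i  (running Σ = -0.009862-0.122571i)
  m=0: -0.303403-0.000000i × -0.024092+0.000000i = +0.007309+0.000000i  (running Σ = -0.002552-0.122571i)
  m=1: -0.085290-0.013860i × -0.257184-0.247049i = +0.018511+0.024635i  (running Σ = +0.015959-0.097935i)
  m=2: +0.361756+0.120760i × +0.010744+0.267136i = -0.028373+0.097935i  (running Σ = -0.012414+0.000000i)
Σ over m = -0.012414+0.000000i; ×(4π/5) → -0.031199+0.000000i. Real part: -0.031199

-0.031199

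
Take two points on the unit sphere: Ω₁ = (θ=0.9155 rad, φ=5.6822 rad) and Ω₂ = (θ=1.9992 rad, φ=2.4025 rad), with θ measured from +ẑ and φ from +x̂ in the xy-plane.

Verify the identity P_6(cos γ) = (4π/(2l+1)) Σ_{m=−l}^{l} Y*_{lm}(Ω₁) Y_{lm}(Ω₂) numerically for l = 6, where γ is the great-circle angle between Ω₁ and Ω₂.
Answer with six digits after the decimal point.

0.421457

Term-by-term m-sum for l=6 (normalisation 4π/13 = 0.966644):
  m=-6: Y*=(-0.107306, 0.053743)  Y=(-0.075057, -0.263166)  product (0.022198, 0.024206)
  m=-5: Y*=(-0.316553, -0.043533)  Y=(-0.368210, -0.227717)  product (0.106645, 0.088114)
  m=-4: Y*=(-0.321897, -0.292537)  Y=(-0.215671, 0.040410)  product (0.081245, 0.050084)
  m=-3: Y*=(-0.049390, -0.208906)  Y=(0.135162, -0.179102)  product (-0.044091, -0.019390)
  m=-2: Y*=(-0.083669, 0.216471)  Y=(-0.028001, -0.301481)  product (0.067605, 0.019163)
  m=-1: Y*=(-0.261012, 0.178945)  Y=(0.092690, 0.084480)  product (-0.039310, -0.005464)
  m=+0: Y*=(0.151422, -0.000000)  Y=(0.313157, 0.000000)  product (0.047419, 0.000000)
  m=+1: Y*=(0.261012, 0.178945)  Y=(-0.092690, 0.084480)  product (-0.039310, 0.005464)
  m=+2: Y*=(-0.083669, -0.216471)  Y=(-0.028001, 0.301481)  product (0.067605, -0.019163)
  m=+3: Y*=(0.049390, -0.208906)  Y=(-0.135162, -0.179102)  product (-0.044091, 0.019390)
  m=+4: Y*=(-0.321897, 0.292537)  Y=(-0.215671, -0.040410)  product (0.081245, -0.050084)
  m=+5: Y*=(0.316553, -0.043533)  Y=(0.368210, -0.227717)  product (0.106645, -0.088114)
  m=+6: Y*=(-0.107306, -0.053743)  Y=(-0.075057, 0.263166)  product (0.022198, -0.024206)
Accumulated sum (0.436000, 0.000000); after 4π/(2l+1) scaling, (0.421457, 0.000000) ⇒ P_6 = 0.421457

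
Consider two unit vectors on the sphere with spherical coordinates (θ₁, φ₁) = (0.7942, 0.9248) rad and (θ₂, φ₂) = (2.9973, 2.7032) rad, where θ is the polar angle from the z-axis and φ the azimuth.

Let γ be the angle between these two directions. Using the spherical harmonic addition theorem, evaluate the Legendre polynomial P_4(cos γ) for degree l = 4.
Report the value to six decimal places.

-0.398979

Term-by-term m-sum for l=4 (normalisation 4π/9 = 1.396263):
  [-4]  conj(Y_{4,-4})(Ω₁) = (-0.097209, -0.060622) ; Y_{4,-4}(Ω₂) = (-0.000034, 0.000186) ; Δ = (0.000015, -0.000016)
  [-3]  conj(Y_{4,-3})(Ω₁) = (-0.297153, 0.114296) ; Y_{4,-3}(Ω₂) = (0.000931, 0.003563) ; Δ = (-0.000684, -0.000952)
  [-2]  conj(Y_{4,-2})(Ω₁) = (-0.114218, 0.399002) ; Y_{4,-2}(Ω₂) = (0.025904, 0.031131) ; Δ = (-0.015380, 0.006780)
  [-1]  conj(Y_{4,-1})(Ω₁) = (0.062416, 0.082790) ; Y_{4,-1}(Ω₂) = (0.234992, 0.110168) ; Δ = (0.005546, 0.026331)
  [+0]  conj(Y_{4,0})(Ω₁) = (-0.348172, -0.000000) ; Y_{4,0}(Ω₂) = (0.760377, 0.000000) ; Δ = (-0.264742, -0.000000)
  [+1]  conj(Y_{4,1})(Ω₁) = (-0.062416, 0.082790) ; Y_{4,1}(Ω₂) = (-0.234992, 0.110168) ; Δ = (0.005546, -0.026331)
  [+2]  conj(Y_{4,2})(Ω₁) = (-0.114218, -0.399002) ; Y_{4,2}(Ω₂) = (0.025904, -0.031131) ; Δ = (-0.015380, -0.006780)
  [+3]  conj(Y_{4,3})(Ω₁) = (0.297153, 0.114296) ; Y_{4,3}(Ω₂) = (-0.000931, 0.003563) ; Δ = (-0.000684, 0.000952)
  [+4]  conj(Y_{4,4})(Ω₁) = (-0.097209, 0.060622) ; Y_{4,4}(Ω₂) = (-0.000034, -0.000186) ; Δ = (0.000015, 0.000016)
Σ over m = (-0.285748, 0.000000); ×(4π/9) → (-0.398979, 0.000000). Real part: -0.398979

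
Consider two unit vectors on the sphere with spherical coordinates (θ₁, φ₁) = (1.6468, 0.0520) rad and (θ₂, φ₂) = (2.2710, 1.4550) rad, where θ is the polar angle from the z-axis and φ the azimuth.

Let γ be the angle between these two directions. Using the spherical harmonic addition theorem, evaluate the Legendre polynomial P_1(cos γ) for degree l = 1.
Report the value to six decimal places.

0.176273

Summing Y*_{l m}(θ₁,φ₁)·Y_{l m}(θ₂,φ₂) over m ∈ [−1, 1]; prefactor 4π/(2·1+1) = 4.188790:
  [-1]  conj(Y_{1,-1})(Ω₁) = (0.344031, 0.017906) ; Y_{1,-1}(Ω₂) = (0.030525, -0.262434) ; Δ = (0.015201, -0.089739)
  [+0]  conj(Y_{1,0})(Ω₁) = (-0.037100, -0.000000) ; Y_{1,0}(Ω₂) = (-0.314842, 0.000000) ; Δ = (0.011681, 0.000000)
  [+1]  conj(Y_{1,1})(Ω₁) = (-0.344031, 0.017906) ; Y_{1,1}(Ω₂) = (-0.030525, -0.262434) ; Δ = (0.015201, 0.089739)
Σ over m = (0.042082, 0.000000); ×(4π/3) → (0.176273, 0.000000). Real part: 0.176273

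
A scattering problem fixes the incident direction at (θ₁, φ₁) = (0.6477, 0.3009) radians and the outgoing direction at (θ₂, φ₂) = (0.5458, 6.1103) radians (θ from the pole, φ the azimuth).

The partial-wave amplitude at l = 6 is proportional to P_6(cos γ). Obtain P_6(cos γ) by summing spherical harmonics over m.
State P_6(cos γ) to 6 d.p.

0.319303

Expand P_6 via completeness: Σ_{m} conj(Y_{6,m}) at Ω₁ times Y_{6,m} at Ω₂ —
  [-6]  conj(Y_{6,-6})(Ω₁) = (-0.005417, 0.022667) ; Y_{6,-6}(Ω₂) = (0.004807, 0.008139) ; Δ = (-0.000211, 0.000065)
  [-5]  conj(Y_{6,-5})(Ω₁) = (0.007069, 0.106472) ; Y_{6,-5}(Ω₂) = (0.034994, 0.041013) ; Δ = (-0.004119, 0.004016)
  [-4]  conj(Y_{6,-4})(Ω₁) = (0.101770, 0.264583) ; Y_{6,-4}(Ω₂) = (0.140401, 0.116242) ; Δ = (-0.016467, 0.048978)
  [-3]  conj(Y_{6,-3})(Ω₁) = (0.282418, 0.357872) ; Y_{6,-3}(Ω₂) = (0.340609, 0.194412) ; Δ = (0.026620, 0.176800)
  [-2]  conj(Y_{6,-2})(Ω₁) = (0.283384, 0.194623) ; Y_{6,-2}(Ω₂) = (0.450979, 0.162462) ; Δ = (0.096181, 0.133810)
  [-1]  conj(Y_{6,-1})(Ω₁) = (-0.138593, -0.043009) ; Y_{6,-1}(Ω₂) = (0.125215, 0.021866) ; Δ = (-0.016414, -0.008416)
  [+0]  conj(Y_{6,0})(Ω₁) = (-0.394686, -0.000000) ; Y_{6,0}(Ω₂) = (-0.403209, 0.000000) ; Δ = (0.159141, 0.000000)
  [+1]  conj(Y_{6,1})(Ω₁) = (0.138593, -0.043009) ; Y_{6,1}(Ω₂) = (-0.125215, 0.021866) ; Δ = (-0.016414, 0.008416)
  [+2]  conj(Y_{6,2})(Ω₁) = (0.283384, -0.194623) ; Y_{6,2}(Ω₂) = (0.450979, -0.162462) ; Δ = (0.096181, -0.133810)
  [+3]  conj(Y_{6,3})(Ω₁) = (-0.282418, 0.357872) ; Y_{6,3}(Ω₂) = (-0.340609, 0.194412) ; Δ = (0.026620, -0.176800)
  [+4]  conj(Y_{6,4})(Ω₁) = (0.101770, -0.264583) ; Y_{6,4}(Ω₂) = (0.140401, -0.116242) ; Δ = (-0.016467, -0.048978)
  [+5]  conj(Y_{6,5})(Ω₁) = (-0.007069, 0.106472) ; Y_{6,5}(Ω₂) = (-0.034994, 0.041013) ; Δ = (-0.004119, -0.004016)
  [+6]  conj(Y_{6,6})(Ω₁) = (-0.005417, -0.022667) ; Y_{6,6}(Ω₂) = (0.004807, -0.008139) ; Δ = (-0.000211, -0.000065)
Accumulated sum (0.330321, 0.000000); after 4π/(2l+1) scaling, (0.319303, 0.000000) ⇒ P_6 = 0.319303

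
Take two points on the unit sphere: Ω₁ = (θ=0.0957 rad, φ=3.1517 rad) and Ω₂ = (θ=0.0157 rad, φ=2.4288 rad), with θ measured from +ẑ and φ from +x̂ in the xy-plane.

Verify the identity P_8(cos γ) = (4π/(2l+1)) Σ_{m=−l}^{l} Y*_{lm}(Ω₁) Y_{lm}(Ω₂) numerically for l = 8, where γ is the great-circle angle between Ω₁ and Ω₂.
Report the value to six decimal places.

0.875324

Addition theorem: P_8(cos γ) = (4π/17) Σ_m Y*_{lm}(Ω₁) Y_{lm}(Ω₂), m = −8…8:
  m=-8: 0.00000 + 0.00000j × 0.00000 - 0.00000j = 0.00000 - 0.00000j  (running Σ = 0.00000 - 0.00000j)
  m=-7: -0.00000 - 0.00000j × -0.00000 + 0.00000j = 0.00000 - 0.00000j  (running Σ = 0.00000 - 0.00000j)
  m=-6: 0.00000 + 0.00000j × -0.00000 - 0.00000j = -0.00000 - 0.00000j  (running Σ = -0.00000 - 0.00000j)
  m=-5: -0.00008 - 0.00000j × 0.00000 + 0.00000j = -0.00000 - 0.00000j  (running Σ = -0.00000 - 0.00000j)
  m=-4: 0.00110 + 0.00004j × -0.00000 + 0.00000j = -0.00000 + 0.00000j  (running Σ = -0.00000 + 0.00000j)
  m=-3: -0.01177 - 0.00036j × 0.00003 - 0.00005j = -0.00000 + 0.00000j  (running Σ = -0.00000 + 0.00000j)
  m=-2: 0.08956 + 0.00181j × 0.00037 + 0.00251j = 0.00003 + 0.00023j  (running Σ = 0.00003 + 0.00023j)
  m=-1: -0.43468 - 0.00439j × -0.05848 - 0.05055j = 0.02520 + 0.02223j  (running Σ = 0.02523 + 0.02246j)
  m=0: 0.97905 + 0.00000j × 1.15795 + 0.00000j = 1.13370 + 0.00000j  (running Σ = 1.15893 + 0.02246j)
  m=1: 0.43468 - 0.00439j × 0.05848 - 0.05055j = 0.02520 - 0.02223j  (running Σ = 1.18413 + 0.00023j)
  m=2: 0.08956 - 0.00181j × 0.00037 - 0.00251j = 0.00003 - 0.00023j  (running Σ = 1.18415 + 0.00000j)
  m=3: 0.01177 - 0.00036j × -0.00003 - 0.00005j = -0.00000 - 0.00000j  (running Σ = 1.18415 + 0.00000j)
  m=4: 0.00110 - 0.00004j × -0.00000 - 0.00000j = -0.00000 - 0.00000j  (running Σ = 1.18415 - 0.00000j)
  m=5: 0.00008 - 0.00000j × -0.00000 + 0.00000j = -0.00000 + 0.00000j  (running Σ = 1.18415 - 0.00000j)
  m=6: 0.00000 - 0.00000j × -0.00000 + 0.00000j = -0.00000 + 0.00000j  (running Σ = 1.18415 - 0.00000j)
  m=7: 0.00000 - 0.00000j × 0.00000 + 0.00000j = 0.00000 + 0.00000j  (running Σ = 1.18415 - 0.00000j)
  m=8: 0.00000 - 0.00000j × 0.00000 + 0.00000j = 0.00000 + 0.00000j  (running Σ = 1.18415 - 0.00000j)
Accumulated sum 1.18415 - 0.00000j; after 4π/(2l+1) scaling, 0.87532 - 0.00000j ⇒ P_8 = 0.875324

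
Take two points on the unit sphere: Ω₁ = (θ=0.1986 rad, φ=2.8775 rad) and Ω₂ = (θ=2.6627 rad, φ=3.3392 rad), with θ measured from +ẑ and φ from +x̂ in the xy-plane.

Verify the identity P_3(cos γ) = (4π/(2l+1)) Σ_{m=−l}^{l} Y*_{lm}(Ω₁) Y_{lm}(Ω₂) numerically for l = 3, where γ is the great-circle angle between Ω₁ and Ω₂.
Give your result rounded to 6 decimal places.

-0.043365

Summing Y*_{l m}(θ₁,φ₁)·Y_{l m}(θ₂,φ₂) over m ∈ [−3, 3]; prefactor 4π/(2·3+1) = 1.795196:
  [-3]  conj(Y_{3,-3})(Ω₁) = -0.00225 + 0.00228j ; Y_{3,-3}(Ω₂) = -0.03386 + 0.02281j ; Δ = 0.00002 - 0.00013j
  [-2]  conj(Y_{3,-2})(Ω₁) = 0.03369 - 0.01965j ; Y_{3,-2}(Ω₂) = -0.17774 + 0.07415j ; Δ = -0.00453 + 0.00599j
  [-1]  conj(Y_{3,-1})(Ω₁) = -0.23423 + 0.06334j ; Y_{3,-1}(Ω₂) = -0.42906 + 0.08591j ; Δ = 0.09506 - 0.04730j
  [+0]  conj(Y_{3,0})(Ω₁) = 0.66048 + 0.00000j ; Y_{3,0}(Ω₂) = -0.31077 + 0.00000j ; Δ = -0.20526 + 0.00000j
  [+1]  conj(Y_{3,1})(Ω₁) = 0.23423 + 0.06334j ; Y_{3,1}(Ω₂) = 0.42906 + 0.08591j ; Δ = 0.09506 + 0.04730j
  [+2]  conj(Y_{3,2})(Ω₁) = 0.03369 + 0.01965j ; Y_{3,2}(Ω₂) = -0.17774 - 0.07415j ; Δ = -0.00453 - 0.00599j
  [+3]  conj(Y_{3,3})(Ω₁) = 0.00225 + 0.00228j ; Y_{3,3}(Ω₂) = 0.03386 + 0.02281j ; Δ = 0.00002 + 0.00013j
Total Σ_m = -0.02416 - 0.00000j. Multiply by 1.795196: -0.04336 - 0.00000j. P_3(cos γ) = -0.043365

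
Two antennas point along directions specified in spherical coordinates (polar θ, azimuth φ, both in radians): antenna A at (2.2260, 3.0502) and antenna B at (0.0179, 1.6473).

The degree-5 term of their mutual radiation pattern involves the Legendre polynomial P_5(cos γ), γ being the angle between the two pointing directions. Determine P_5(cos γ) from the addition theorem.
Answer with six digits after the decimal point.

Summing Y*_{l m}(θ₁,φ₁)·Y_{l m}(θ₂,φ₂) over m ∈ [−5, 5]; prefactor 4π/(2·5+1) = 1.142397:
  [-5]  conj(Y_{5,-5})(Ω₁) = (-0.130552, 0.064189) ; Y_{5,-5}(Ω₂) = (-0.000000, -0.000000) ; Δ = (0.000000, 0.000000)
  [-4]  conj(Y_{5,-4})(Ω₁) = (-0.330159, 0.126377) ; Y_{5,-4}(Ω₂) = (0.000000, -0.000000) ; Δ = (-0.000000, 0.000000)
  [-3]  conj(Y_{5,-3})(Ω₁) = (-0.388733, 0.109336) ; Y_{5,-3}(Ω₂) = (0.000004, 0.000015) ; Δ = (-0.000003, -0.000006)
  [-2]  conj(Y_{5,-2})(Ω₁) = (-0.072665, 0.013432) ; Y_{5,-2}(Ω₂) = (-0.001073, 0.000165) ; Δ = (0.000076, -0.000026)
  [-1]  conj(Y_{5,-1})(Ω₁) = (0.329555, -0.030203) ; Y_{5,-1}(Ω₂) = (-0.003501, -0.045676) ; Δ = (-0.002533, -0.014947)
  [+0]  conj(Y_{5,0})(Ω₁) = (0.164250, -0.000000) ; Y_{5,0}(Ω₂) = (0.933356, 0.000000) ; Δ = (0.153304, 0.000000)
  [+1]  conj(Y_{5,1})(Ω₁) = (-0.329555, -0.030203) ; Y_{5,1}(Ω₂) = (0.003501, -0.045676) ; Δ = (-0.002533, 0.014947)
  [+2]  conj(Y_{5,2})(Ω₁) = (-0.072665, -0.013432) ; Y_{5,2}(Ω₂) = (-0.001073, -0.000165) ; Δ = (0.000076, 0.000026)
  [+3]  conj(Y_{5,3})(Ω₁) = (0.388733, 0.109336) ; Y_{5,3}(Ω₂) = (-0.000004, 0.000015) ; Δ = (-0.000003, 0.000006)
  [+4]  conj(Y_{5,4})(Ω₁) = (-0.330159, -0.126377) ; Y_{5,4}(Ω₂) = (0.000000, 0.000000) ; Δ = (-0.000000, -0.000000)
  [+5]  conj(Y_{5,5})(Ω₁) = (0.130552, 0.064189) ; Y_{5,5}(Ω₂) = (0.000000, -0.000000) ; Δ = (0.000000, -0.000000)
Total Σ_m = (0.148382, 0.000000). Multiply by 1.142397: (0.169511, 0.000000). P_5(cos γ) = 0.169511

0.169511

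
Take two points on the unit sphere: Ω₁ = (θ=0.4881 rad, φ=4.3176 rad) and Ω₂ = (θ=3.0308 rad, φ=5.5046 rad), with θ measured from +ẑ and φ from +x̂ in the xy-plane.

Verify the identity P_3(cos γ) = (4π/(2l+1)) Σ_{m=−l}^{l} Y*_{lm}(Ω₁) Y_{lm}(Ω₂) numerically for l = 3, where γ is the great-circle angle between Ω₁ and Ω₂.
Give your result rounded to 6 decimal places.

-0.293663

Term-by-term m-sum for l=3 (normalisation 4π/7 = 1.795196):
  term(m=-3) = -0.00002 + 0.00001j   from Y*(Ω₁)=0.03985 + 0.01622j, Y(Ω₂)=-0.00039 + 0.00041j
  term(m=-2) = 0.00177 + 0.00171j   from Y*(Ω₁)=-0.13977 + 0.14095j, Y(Ω₂)=-0.00017 - 0.01242j
  term(m=-1) = 0.02317 - 0.05737j   from Y*(Ω₁)=-0.16907 - 0.40576j, Y(Ω₂)=0.10020 + 0.09884j
  term(m=+0) = -0.21342 + 0.00000j   from Y*(Ω₁)=0.29678 + 0.00000j, Y(Ω₂)=-0.71911 + 0.00000j
  term(m=+1) = 0.02317 + 0.05737j   from Y*(Ω₁)=0.16907 - 0.40576j, Y(Ω₂)=-0.10020 + 0.09884j
  term(m=+2) = 0.00177 - 0.00171j   from Y*(Ω₁)=-0.13977 - 0.14095j, Y(Ω₂)=-0.00017 + 0.01242j
  term(m=+3) = -0.00002 - 0.00001j   from Y*(Ω₁)=-0.03985 + 0.01622j, Y(Ω₂)=0.00039 + 0.00041j
Σ over m = -0.16358 + 0.00000j; ×(4π/7) → -0.29366 + 0.00000j. Real part: -0.293663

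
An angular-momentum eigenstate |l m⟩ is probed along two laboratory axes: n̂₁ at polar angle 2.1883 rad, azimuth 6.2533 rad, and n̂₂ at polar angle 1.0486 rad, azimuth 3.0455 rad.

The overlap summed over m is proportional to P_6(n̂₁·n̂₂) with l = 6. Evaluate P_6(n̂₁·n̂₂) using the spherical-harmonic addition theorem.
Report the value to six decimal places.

0.876025

Addition theorem: P_6(cos γ) = (4π/13) Σ_m Y*_{lm}(Ω₁) Y_{lm}(Ω₂), m = −6…6:
  m=-6: +0.139634-0.025310i × +0.171686+0.111640i = +0.026799+0.011243i  (running Σ = +0.026799+0.011243i)
  m=-5: -0.345210+0.051971i × -0.362036-0.188693i = +0.134785+0.046323i  (running Σ = +0.161584+0.057567i)
  m=-4: +0.420721-0.050534i × +0.324144+0.131113i = +0.143000+0.038781i  (running Σ = +0.304584+0.096348i)
  m=-3: -0.140007+0.012586i × +0.053411+0.015838i = -0.007677-0.001545i  (running Σ = +0.296906+0.094803i)
  m=-2: -0.286485+0.017144i × -0.344784-0.067091i = +0.099926+0.013310i  (running Σ = +0.396832+0.108113i)
  m=-1: +0.262142-0.007837i × +0.074647+0.007195i = +0.019624+0.001301i  (running Σ = +0.416457+0.109414i)
  m=0: +0.222606-0.000000i × +0.329467+0.000000i = +0.073341+0.000000i  (running Σ = +0.489798+0.109414i)
  m=1: -0.262142-0.007837i × -0.074647+0.007195i = +0.019624-0.001301i  (running Σ = +0.509422+0.108113i)
  m=2: -0.286485-0.017144i × -0.344784+0.067091i = +0.099926-0.013310i  (running Σ = +0.609348+0.094803i)
  m=3: +0.140007+0.012586i × -0.053411+0.015838i = -0.007677+0.001545i  (running Σ = +0.601671+0.096348i)
  m=4: +0.420721+0.050534i × +0.324144-0.131113i = +0.143000-0.038781i  (running Σ = +0.744670+0.057567i)
  m=5: +0.345210+0.051971i × +0.362036-0.188693i = +0.134785-0.046323i  (running Σ = +0.879456+0.011243i)
  m=6: +0.139634+0.025310i × +0.171686-0.111640i = +0.026799-0.011243i  (running Σ = +0.906254-0.000000i)
Accumulated sum +0.906254-0.000000i; after 4π/(2l+1) scaling, +0.876025-0.000000i ⇒ P_6 = 0.876025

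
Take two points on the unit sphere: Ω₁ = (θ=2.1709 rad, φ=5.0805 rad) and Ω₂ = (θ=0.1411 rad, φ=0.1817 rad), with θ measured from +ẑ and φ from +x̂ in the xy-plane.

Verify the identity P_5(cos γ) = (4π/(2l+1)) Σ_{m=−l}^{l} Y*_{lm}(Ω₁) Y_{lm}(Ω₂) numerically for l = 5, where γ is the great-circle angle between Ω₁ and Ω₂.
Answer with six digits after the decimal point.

-0.002093

Term-by-term m-sum for l=5 (normalisation 4π/11 = 1.142397):
  m=-5: Y*=+0.171255+0.047352i  Y=+0.000016-0.000020i  product +0.000004-0.000003i
  m=-4: Y*=-0.037754-0.382628i  Y=+0.000425-0.000378i  product -0.000161-0.000148i
  m=-3: Y*=-0.324817+0.163553i  Y=+0.006436-0.003902i  product -0.001452+0.002320i
  m=-2: Y*=-0.020889-0.018930i  Y=+0.060195-0.022892i  product -0.001691-0.000661i
  m=-1: Y*=-0.126407+0.327742i  Y=+0.330235-0.060673i  product -0.021859+0.115902i
  m=+0: Y*=+0.060537-0.000000i  Y=+0.800918+0.000000i  product +0.048485+0.000000i
  m=+1: Y*=+0.126407+0.327742i  Y=-0.330235-0.060673i  product -0.021859-0.115902i
  m=+2: Y*=-0.020889+0.018930i  Y=+0.060195+0.022892i  product -0.001691+0.000661i
  m=+3: Y*=+0.324817+0.163553i  Y=-0.006436-0.003902i  product -0.001452-0.002320i
  m=+4: Y*=-0.037754+0.382628i  Y=+0.000425+0.000378i  product -0.000161+0.000148i
  m=+5: Y*=-0.171255+0.047352i  Y=-0.000016-0.000020i  product +0.000004+0.000003i
Total Σ_m = -0.001832+0.000000i. Multiply by 1.142397: -0.002093+0.000000i. P_5(cos γ) = -0.002093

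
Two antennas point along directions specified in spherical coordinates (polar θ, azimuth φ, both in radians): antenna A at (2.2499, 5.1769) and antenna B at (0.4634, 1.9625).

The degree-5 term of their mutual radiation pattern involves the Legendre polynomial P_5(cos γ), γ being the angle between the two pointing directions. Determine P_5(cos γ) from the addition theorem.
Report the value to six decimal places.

-0.017922

Expand P_5 via completeness: Σ_{m} conj(Y_{5,m}) at Ω₁ times Y_{5,m} at Ω₂ —
  m=-5: +0.096724+0.090426i × -0.007667+0.003131i = -0.001025-0.000390i  (running Σ = -0.001025-0.000390i)
  m=-4: +0.095754-0.324131i × +0.000209-0.052413i = -0.016969-0.005086i  (running Σ = -0.017993-0.005477i)
  m=-3: -0.409209+0.073307i × +0.176806+0.073855i = -0.077765-0.017261i  (running Σ = -0.095758-0.022738i)
  m=-2: +0.070805+0.094747i × -0.300587+0.299392i = -0.049650-0.007281i  (running Σ = -0.145408-0.030019i)
  m=-1: -0.140091+0.279578i × -0.177293-0.429231i = +0.144841+0.010564i  (running Σ = -0.000567-0.019455i)
  m=0: +0.206439-0.000000i × -0.070501+0.000000i = -0.014554+0.000000i  (running Σ = -0.015121-0.019455i)
  m=1: +0.140091+0.279578i × +0.177293-0.429231i = +0.144841-0.010564i  (running Σ = +0.129720-0.030019i)
  m=2: +0.070805-0.094747i × -0.300587-0.299392i = -0.049650+0.007281i  (running Σ = +0.080070-0.022738i)
  m=3: +0.409209+0.073307i × -0.176806+0.073855i = -0.077765+0.017261i  (running Σ = +0.002305-0.005477i)
  m=4: +0.095754+0.324131i × +0.000209+0.052413i = -0.016969+0.005086i  (running Σ = -0.014663-0.000390i)
  m=5: -0.096724+0.090426i × +0.007667+0.003131i = -0.001025+0.000390i  (running Σ = -0.015688-0.000000i)
Σ over m = -0.015688-0.000000i; ×(4π/11) → -0.017922-0.000000i. Real part: -0.017922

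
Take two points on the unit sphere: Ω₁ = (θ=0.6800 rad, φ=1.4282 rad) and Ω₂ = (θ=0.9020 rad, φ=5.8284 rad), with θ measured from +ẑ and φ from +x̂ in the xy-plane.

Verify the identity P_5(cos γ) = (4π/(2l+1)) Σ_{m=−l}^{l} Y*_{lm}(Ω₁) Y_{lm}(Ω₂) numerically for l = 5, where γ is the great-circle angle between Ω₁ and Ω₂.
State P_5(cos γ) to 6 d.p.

Summing Y*_{l m}(θ₁,φ₁)·Y_{l m}(θ₂,φ₂) over m ∈ [−5, 5]; prefactor 4π/(2·5+1) = 1.142397:
  [-5]  conj(Y_{5,-5})(Ω₁) = 0.02984 + 0.03451j ; Y_{5,-5}(Ω₂) = -0.08921 + 0.10525j ; Δ = -0.00629 + 0.00006j
  [-4]  conj(Y_{5,-4})(Ω₁) = 0.15016 - 0.09633j ; Y_{5,-4}(Ω₂) = -0.08476 + 0.33424j ; Δ = 0.01947 + 0.05836j
  [-3]  conj(Y_{5,-3})(Ω₁) = -0.15848 - 0.34758j ; Y_{5,-3}(Ω₂) = 0.08425 + 0.40228j ; Δ = 0.12647 - 0.09303j
  [-2]  conj(Y_{5,-2})(Ω₁) = -0.40692 + 0.11930j ; Y_{5,-2}(Ω₂) = 0.06092 + 0.07829j ; Δ = -0.03413 - 0.02459j
  [-1]  conj(Y_{5,-1})(Ω₁) = 0.00607 + 0.04230j ; Y_{5,-1}(Ω₂) = -0.28860 - 0.14112j ; Δ = 0.00422 - 0.01306j
  [+0]  conj(Y_{5,0})(Ω₁) = -0.39037 + 0.00000j ; Y_{5,0}(Ω₂) = -0.18854 + 0.00000j ; Δ = 0.07360 + 0.00000j
  [+1]  conj(Y_{5,1})(Ω₁) = -0.00607 + 0.04230j ; Y_{5,1}(Ω₂) = 0.28860 - 0.14112j ; Δ = 0.00422 + 0.01306j
  [+2]  conj(Y_{5,2})(Ω₁) = -0.40692 - 0.11930j ; Y_{5,2}(Ω₂) = 0.06092 - 0.07829j ; Δ = -0.03413 + 0.02459j
  [+3]  conj(Y_{5,3})(Ω₁) = 0.15848 - 0.34758j ; Y_{5,3}(Ω₂) = -0.08425 + 0.40228j ; Δ = 0.12647 + 0.09303j
  [+4]  conj(Y_{5,4})(Ω₁) = 0.15016 + 0.09633j ; Y_{5,4}(Ω₂) = -0.08476 - 0.33424j ; Δ = 0.01947 - 0.05836j
  [+5]  conj(Y_{5,5})(Ω₁) = -0.02984 + 0.03451j ; Y_{5,5}(Ω₂) = 0.08921 + 0.10525j ; Δ = -0.00629 - 0.00006j
Σ over m = 0.29307 + 0.00000j; ×(4π/11) → 0.33481 + 0.00000j. Real part: 0.334806

0.334806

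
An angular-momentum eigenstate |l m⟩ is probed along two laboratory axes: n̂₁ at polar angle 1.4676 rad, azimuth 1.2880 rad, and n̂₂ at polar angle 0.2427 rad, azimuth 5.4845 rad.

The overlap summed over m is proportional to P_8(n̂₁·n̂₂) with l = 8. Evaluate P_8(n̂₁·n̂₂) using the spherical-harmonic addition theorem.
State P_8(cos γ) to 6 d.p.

0.270279

Summing Y*_{l m}(θ₁,φ₁)·Y_{l m}(θ₂,φ₂) over m ∈ [−8, 8]; prefactor 4π/(2·8+1) = 0.739198:
  [-8]  conj(Y_{8,-8})(Ω₁) = -0.31498 - 0.38042j ; Y_{8,-8}(Ω₂) = 0.00001 + 0.00000j ; Δ = -0.00000 - 0.00000j
  [-7]  conj(Y_{8,-7})(Ω₁) = -0.18774 + 0.08133j ; Y_{8,-7}(Ω₂) = 0.00007 - 0.00006j ; Δ = -0.00001 + 0.00002j
  [-6]  conj(Y_{8,-6})(Ω₁) = -0.03852 - 0.30410j ; Y_{8,-6}(Ω₂) = 0.00008 - 0.00095j ; Δ = -0.00029 + 0.00001j
  [-5]  conj(Y_{8,-5})(Ω₁) = -0.22886 - 0.03619j ; Y_{8,-5}(Ω₂) = -0.00464 - 0.00530j ; Δ = 0.00087 + 0.00138j
  [-4]  conj(Y_{8,-4})(Ω₁) = 0.10308 - 0.21918j ; Y_{8,-4}(Ω₂) = -0.03855 - 0.00205j ; Δ = -0.00442 + 0.00824j
  [-3]  conj(Y_{8,-3})(Ω₁) = -0.18126 - 0.15975j ; Y_{8,-3}(Ω₂) = -0.11350 + 0.10480j ; Δ = 0.03731 - 0.00086j
  [-2]  conj(Y_{8,-2})(Ω₁) = 0.17937 - 0.11386j ; Y_{8,-2}(Ω₂) = -0.01127 + 0.42387j ; Δ = 0.04624 + 0.07731j
  [-1]  conj(Y_{8,-1})(Ω₁) = -0.06840 - 0.23539j ; Y_{8,-1}(Ω₂) = 0.46659 + 0.47916j ; Δ = 0.08087 - 0.14260j
  [+0]  conj(Y_{8,0})(Ω₁) = 0.20350 + 0.00000j ; Y_{8,0}(Ω₂) = 0.21863 + 0.00000j ; Δ = 0.04449 + 0.00000j
  [+1]  conj(Y_{8,1})(Ω₁) = 0.06840 - 0.23539j ; Y_{8,1}(Ω₂) = -0.46659 + 0.47916j ; Δ = 0.08087 + 0.14260j
  [+2]  conj(Y_{8,2})(Ω₁) = 0.17937 + 0.11386j ; Y_{8,2}(Ω₂) = -0.01127 - 0.42387j ; Δ = 0.04624 - 0.07731j
  [+3]  conj(Y_{8,3})(Ω₁) = 0.18126 - 0.15975j ; Y_{8,3}(Ω₂) = 0.11350 + 0.10480j ; Δ = 0.03731 + 0.00086j
  [+4]  conj(Y_{8,4})(Ω₁) = 0.10308 + 0.21918j ; Y_{8,4}(Ω₂) = -0.03855 + 0.00205j ; Δ = -0.00442 - 0.00824j
  [+5]  conj(Y_{8,5})(Ω₁) = 0.22886 - 0.03619j ; Y_{8,5}(Ω₂) = 0.00464 - 0.00530j ; Δ = 0.00087 - 0.00138j
  [+6]  conj(Y_{8,6})(Ω₁) = -0.03852 + 0.30410j ; Y_{8,6}(Ω₂) = 0.00008 + 0.00095j ; Δ = -0.00029 - 0.00001j
  [+7]  conj(Y_{8,7})(Ω₁) = 0.18774 + 0.08133j ; Y_{8,7}(Ω₂) = -0.00007 - 0.00006j ; Δ = -0.00001 - 0.00002j
  [+8]  conj(Y_{8,8})(Ω₁) = -0.31498 + 0.38042j ; Y_{8,8}(Ω₂) = 0.00001 - 0.00000j ; Δ = -0.00000 + 0.00000j
Σ over m = 0.36564 + 0.00000j; ×(4π/17) → 0.27028 + 0.00000j. Real part: 0.270279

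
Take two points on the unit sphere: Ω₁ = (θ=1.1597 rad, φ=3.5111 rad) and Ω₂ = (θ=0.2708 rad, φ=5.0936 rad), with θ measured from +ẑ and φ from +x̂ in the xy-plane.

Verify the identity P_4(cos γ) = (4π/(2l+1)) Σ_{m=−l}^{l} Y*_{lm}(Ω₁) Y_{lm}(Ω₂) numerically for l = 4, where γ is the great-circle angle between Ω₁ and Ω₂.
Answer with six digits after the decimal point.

Expand P_4 via completeness: Σ_{m} conj(Y_{4,m}) at Ω₁ times Y_{4,m} at Ω₂ —
  term(m=-4) = +0.000707-0.000033i   from Y*(Ω₁)=+0.028946+0.311137i, Y(Ω₂)=+0.000104-0.002264i
  term(m=-3) = +0.000312+0.008889i   from Y*(Ω₁)=-0.171834-0.344852i, Y(Ω₂)=-0.021012-0.009564i
  term(m=-2) = -0.004359+0.000102i   from Y*(Ω₁)=+0.024484+0.022312i, Y(Ω₂)=-0.095194+0.090917i
  term(m=-1) = +0.001629+0.139165i   from Y*(Ω₁)=+0.304165+0.117802i, Y(Ω₂)=+0.158744+0.396051i
  term(m=+0) = -0.053442-0.000000i   from Y*(Ω₁)=-0.095017-0.000000i, Y(Ω₂)=+0.562453+0.000000i
  term(m=+1) = +0.001629-0.139165i   from Y*(Ω₁)=-0.304165+0.117802i, Y(Ω₂)=-0.158744+0.396051i
  term(m=+2) = -0.004359-0.000102i   from Y*(Ω₁)=+0.024484-0.022312i, Y(Ω₂)=-0.095194-0.090917i
  term(m=+3) = +0.000312-0.008889i   from Y*(Ω₁)=+0.171834-0.344852i, Y(Ω₂)=+0.021012-0.009564i
  term(m=+4) = +0.000707+0.000033i   from Y*(Ω₁)=+0.028946-0.311137i, Y(Ω₂)=+0.000104+0.002264i
Σ over m = -0.056864+0.000000i; ×(4π/9) → -0.079398+0.000000i. Real part: -0.079398

-0.079398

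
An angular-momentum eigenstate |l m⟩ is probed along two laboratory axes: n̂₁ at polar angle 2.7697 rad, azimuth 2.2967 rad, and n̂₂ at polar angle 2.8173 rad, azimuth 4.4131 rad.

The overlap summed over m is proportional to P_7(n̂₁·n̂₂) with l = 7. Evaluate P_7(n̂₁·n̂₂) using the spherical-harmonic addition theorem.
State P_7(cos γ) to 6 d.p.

-0.322195

Addition theorem: P_7(cos γ) = (4π/15) Σ_m Y*_{lm}(Ω₁) Y_{lm}(Ω₂), m = −7…7:
  m=-7: -0.00039 - 0.00015j × 0.00014 + 0.00008j = -0.00000 - 0.00000j  (running Σ = -0.00000 - 0.00000j)
  m=-6: -0.00140 - 0.00376j × -0.00041 + 0.00181j = 0.00001 - 0.00000j  (running Σ = 0.00001 - 0.00000j)
  m=-5: 0.01121 - 0.02112j × -0.01284 + 0.00096j = -0.00012 + 0.00028j  (running Σ = -0.00012 + 0.00028j)
  m=-4: 0.09596 - 0.02328j × -0.02272 - 0.05795j = -0.00353 - 0.00503j  (running Σ = -0.00365 - 0.00475j)
  m=-3: 0.23304 + 0.16180j × 0.16552 - 0.13192j = 0.05992 - 0.00396j  (running Σ = 0.05627 - 0.00871j)
  m=-2: 0.06227 + 0.52085j × 0.39315 + 0.26815j = -0.11518 + 0.22147j  (running Σ = -0.05891 + 0.21275j)
  m=-1: -0.30473 + 0.34333j × -0.16715 + 0.54171j = -0.13505 - 0.22246j  (running Σ = -0.19396 - 0.00971j)
  m=0: 0.20055 + 0.00000j × 0.01659 + 0.00000j = 0.00333 + 0.00000j  (running Σ = -0.19063 - 0.00971j)
  m=1: 0.30473 + 0.34333j × 0.16715 + 0.54171j = -0.13505 + 0.22246j  (running Σ = -0.32568 + 0.21275j)
  m=2: 0.06227 - 0.52085j × 0.39315 - 0.26815j = -0.11518 - 0.22147j  (running Σ = -0.44086 - 0.00871j)
  m=3: -0.23304 + 0.16180j × -0.16552 - 0.13192j = 0.05992 + 0.00396j  (running Σ = -0.38095 - 0.00475j)
  m=4: 0.09596 + 0.02328j × -0.02272 + 0.05795j = -0.00353 + 0.00503j  (running Σ = -0.38448 + 0.00028j)
  m=5: -0.01121 - 0.02112j × 0.01284 + 0.00096j = -0.00012 - 0.00028j  (running Σ = -0.38460 - 0.00000j)
  m=6: -0.00140 + 0.00376j × -0.00041 - 0.00181j = 0.00001 + 0.00000j  (running Σ = -0.38459 - 0.00000j)
  m=7: 0.00039 - 0.00015j × -0.00014 + 0.00008j = -0.00000 + 0.00000j  (running Σ = -0.38459 + 0.00000j)
Accumulated sum -0.38459 + 0.00000j; after 4π/(2l+1) scaling, -0.32219 + 0.00000j ⇒ P_7 = -0.322195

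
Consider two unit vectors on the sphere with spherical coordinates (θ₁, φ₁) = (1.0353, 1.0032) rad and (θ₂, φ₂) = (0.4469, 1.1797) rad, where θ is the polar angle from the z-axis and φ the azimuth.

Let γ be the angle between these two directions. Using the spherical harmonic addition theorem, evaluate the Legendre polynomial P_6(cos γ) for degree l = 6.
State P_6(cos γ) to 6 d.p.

-0.414271

Term-by-term m-sum for l=6 (normalisation 4π/13 = 0.966644):
  [-6]  conj(Y_{6,-6})(Ω₁) = (0.188690, -0.051002) ; Y_{6,-6}(Ω₂) = (0.002204, -0.002247) ; Δ = (0.000301, -0.000536)
  [-5]  conj(Y_{6,-5})(Ω₁) = (0.120107, -0.383364) ; Y_{6,-5}(Ω₂) = (0.021088, 0.008538) ; Δ = (0.005806, -0.007059)
  [-4]  conj(Y_{6,-4})(Ω₁) = (-0.234271, -0.278369) ; Y_{6,-4}(Ω₂) = (0.000634, 0.098887) ; Δ = (0.027379, -0.023343)
  [-3]  conj(Y_{6,-3})(Ω₁) = (0.028481, -0.003781) ; Y_{6,-3}(Ω₂) = (-0.259926, 0.109132) ; Δ = (-0.006990, 0.004091)
  [-2]  conj(Y_{6,-2})(Ω₁) = (0.147338, -0.316569) ; Y_{6,-2}(Ω₂) = (-0.353243, -0.350986) ; Δ = (-0.163157, 0.060112)
  [-1]  conj(Y_{6,-1})(Ω₁) = (-0.055789, -0.087500) ; Y_{6,-1}(Ω₂) = (0.148567, -0.360305) ; Δ = (-0.039815, 0.007101)
  [+0]  conj(Y_{6,0})(Ω₁) = (0.321760, -0.000000) ; Y_{6,0}(Ω₂) = (-0.234996, 0.000000) ; Δ = (-0.075612, 0.000000)
  [+1]  conj(Y_{6,1})(Ω₁) = (0.055789, -0.087500) ; Y_{6,1}(Ω₂) = (-0.148567, -0.360305) ; Δ = (-0.039815, -0.007101)
  [+2]  conj(Y_{6,2})(Ω₁) = (0.147338, 0.316569) ; Y_{6,2}(Ω₂) = (-0.353243, 0.350986) ; Δ = (-0.163157, -0.060112)
  [+3]  conj(Y_{6,3})(Ω₁) = (-0.028481, -0.003781) ; Y_{6,3}(Ω₂) = (0.259926, 0.109132) ; Δ = (-0.006990, -0.004091)
  [+4]  conj(Y_{6,4})(Ω₁) = (-0.234271, 0.278369) ; Y_{6,4}(Ω₂) = (0.000634, -0.098887) ; Δ = (0.027379, 0.023343)
  [+5]  conj(Y_{6,5})(Ω₁) = (-0.120107, -0.383364) ; Y_{6,5}(Ω₂) = (-0.021088, 0.008538) ; Δ = (0.005806, 0.007059)
  [+6]  conj(Y_{6,6})(Ω₁) = (0.188690, 0.051002) ; Y_{6,6}(Ω₂) = (0.002204, 0.002247) ; Δ = (0.000301, 0.000536)
Accumulated sum (-0.428566, 0.000000); after 4π/(2l+1) scaling, (-0.414271, 0.000000) ⇒ P_6 = -0.414271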